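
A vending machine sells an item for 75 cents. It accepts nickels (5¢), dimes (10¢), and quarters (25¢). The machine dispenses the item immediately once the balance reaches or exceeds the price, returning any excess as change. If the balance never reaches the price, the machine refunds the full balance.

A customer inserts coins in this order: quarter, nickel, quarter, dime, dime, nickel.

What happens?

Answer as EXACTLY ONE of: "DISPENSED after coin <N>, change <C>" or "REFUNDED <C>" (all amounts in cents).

Price: 75¢
Coin 1 (quarter, 25¢): balance = 25¢
Coin 2 (nickel, 5¢): balance = 30¢
Coin 3 (quarter, 25¢): balance = 55¢
Coin 4 (dime, 10¢): balance = 65¢
Coin 5 (dime, 10¢): balance = 75¢
  → balance >= price → DISPENSE, change = 75 - 75 = 0¢

Answer: DISPENSED after coin 5, change 0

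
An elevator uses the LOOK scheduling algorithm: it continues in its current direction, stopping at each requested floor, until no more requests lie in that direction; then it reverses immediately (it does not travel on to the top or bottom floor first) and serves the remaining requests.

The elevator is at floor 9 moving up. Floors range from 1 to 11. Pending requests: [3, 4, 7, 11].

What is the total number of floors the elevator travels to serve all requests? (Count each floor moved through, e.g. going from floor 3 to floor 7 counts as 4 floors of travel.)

Start at floor 9 moving up, LOOK stop order: [11, 7, 4, 3]
  9 → 11: |11-9| = 2, total = 2
  11 → 7: |7-11| = 4, total = 6
  7 → 4: |4-7| = 3, total = 9
  4 → 3: |3-4| = 1, total = 10

Answer: 10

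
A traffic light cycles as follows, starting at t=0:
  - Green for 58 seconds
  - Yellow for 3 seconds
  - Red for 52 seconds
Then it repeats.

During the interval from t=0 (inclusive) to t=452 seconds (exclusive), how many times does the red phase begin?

Cycle = 58+3+52 = 113s
red phase starts at t = k*113 + 61 for k=0,1,2,...
Need k*113+61 < 452 → k < 3.460
k ∈ {0, ..., 3} → 4 starts

Answer: 4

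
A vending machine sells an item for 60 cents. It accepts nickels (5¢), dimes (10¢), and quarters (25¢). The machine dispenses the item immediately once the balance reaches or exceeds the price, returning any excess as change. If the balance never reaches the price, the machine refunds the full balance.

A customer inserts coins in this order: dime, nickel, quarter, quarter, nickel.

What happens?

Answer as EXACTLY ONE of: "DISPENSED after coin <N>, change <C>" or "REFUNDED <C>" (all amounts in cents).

Price: 60¢
Coin 1 (dime, 10¢): balance = 10¢
Coin 2 (nickel, 5¢): balance = 15¢
Coin 3 (quarter, 25¢): balance = 40¢
Coin 4 (quarter, 25¢): balance = 65¢
  → balance >= price → DISPENSE, change = 65 - 60 = 5¢

Answer: DISPENSED after coin 4, change 5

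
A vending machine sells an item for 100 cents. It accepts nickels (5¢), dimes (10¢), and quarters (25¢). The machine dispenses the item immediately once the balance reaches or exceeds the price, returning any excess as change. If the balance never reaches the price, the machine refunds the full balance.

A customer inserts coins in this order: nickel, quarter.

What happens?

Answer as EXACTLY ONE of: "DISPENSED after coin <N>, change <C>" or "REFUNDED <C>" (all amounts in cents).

Answer: REFUNDED 30

Derivation:
Price: 100¢
Coin 1 (nickel, 5¢): balance = 5¢
Coin 2 (quarter, 25¢): balance = 30¢
All coins inserted, balance 30¢ < price 100¢ → REFUND 30¢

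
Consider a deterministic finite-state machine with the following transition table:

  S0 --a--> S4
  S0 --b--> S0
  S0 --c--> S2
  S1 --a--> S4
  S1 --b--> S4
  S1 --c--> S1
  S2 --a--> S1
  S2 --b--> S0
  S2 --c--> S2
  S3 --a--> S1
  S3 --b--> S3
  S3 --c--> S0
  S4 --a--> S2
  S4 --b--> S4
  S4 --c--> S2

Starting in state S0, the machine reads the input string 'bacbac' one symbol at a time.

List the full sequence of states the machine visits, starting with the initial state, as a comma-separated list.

Answer: S0, S0, S4, S2, S0, S4, S2

Derivation:
Start: S0
  read 'b': S0 --b--> S0
  read 'a': S0 --a--> S4
  read 'c': S4 --c--> S2
  read 'b': S2 --b--> S0
  read 'a': S0 --a--> S4
  read 'c': S4 --c--> S2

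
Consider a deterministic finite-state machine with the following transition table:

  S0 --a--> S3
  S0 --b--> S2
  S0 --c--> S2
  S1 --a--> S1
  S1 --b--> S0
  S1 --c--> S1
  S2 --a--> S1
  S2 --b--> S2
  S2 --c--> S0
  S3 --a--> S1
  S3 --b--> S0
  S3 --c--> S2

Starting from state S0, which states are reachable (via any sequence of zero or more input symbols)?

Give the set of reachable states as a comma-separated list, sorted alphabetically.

BFS from S0:
  visit S0: S0--a-->S3 (new), S0--b-->S2 (new), S0--c-->S2 (seen)
  visit S3: S3--a-->S1 (new), S3--b-->S0 (seen), S3--c-->S2 (seen)
  visit S2: S2--a-->S1 (seen), S2--b-->S2 (seen), S2--c-->S0 (seen)
  visit S1: S1--a-->S1 (seen), S1--b-->S0 (seen), S1--c-->S1 (seen)

Answer: S0, S1, S2, S3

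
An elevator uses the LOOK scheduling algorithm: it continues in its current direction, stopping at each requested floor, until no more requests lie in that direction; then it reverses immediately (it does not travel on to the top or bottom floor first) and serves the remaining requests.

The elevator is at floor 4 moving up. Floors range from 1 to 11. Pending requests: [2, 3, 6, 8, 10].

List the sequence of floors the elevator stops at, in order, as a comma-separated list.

Answer: 6, 8, 10, 3, 2

Derivation:
Current: 4, moving UP
Serve above first (ascending): [6, 8, 10]
Then reverse, serve below (descending): [3, 2]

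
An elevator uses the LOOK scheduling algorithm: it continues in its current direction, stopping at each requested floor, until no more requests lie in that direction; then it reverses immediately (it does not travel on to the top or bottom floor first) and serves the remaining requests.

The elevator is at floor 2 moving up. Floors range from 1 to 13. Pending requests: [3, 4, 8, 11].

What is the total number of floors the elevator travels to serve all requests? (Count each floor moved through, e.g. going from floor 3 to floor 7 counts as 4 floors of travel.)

Start at floor 2 moving up, LOOK stop order: [3, 4, 8, 11]
  2 → 3: |3-2| = 1, total = 1
  3 → 4: |4-3| = 1, total = 2
  4 → 8: |8-4| = 4, total = 6
  8 → 11: |11-8| = 3, total = 9

Answer: 9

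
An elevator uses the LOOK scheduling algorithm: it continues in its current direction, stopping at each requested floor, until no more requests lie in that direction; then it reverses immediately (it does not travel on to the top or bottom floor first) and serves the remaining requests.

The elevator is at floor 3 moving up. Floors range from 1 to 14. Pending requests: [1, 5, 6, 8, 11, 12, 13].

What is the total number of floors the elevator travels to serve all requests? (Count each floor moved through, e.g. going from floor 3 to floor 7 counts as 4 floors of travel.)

Answer: 22

Derivation:
Start at floor 3 moving up, LOOK stop order: [5, 6, 8, 11, 12, 13, 1]
  3 → 5: |5-3| = 2, total = 2
  5 → 6: |6-5| = 1, total = 3
  6 → 8: |8-6| = 2, total = 5
  8 → 11: |11-8| = 3, total = 8
  11 → 12: |12-11| = 1, total = 9
  12 → 13: |13-12| = 1, total = 10
  13 → 1: |1-13| = 12, total = 22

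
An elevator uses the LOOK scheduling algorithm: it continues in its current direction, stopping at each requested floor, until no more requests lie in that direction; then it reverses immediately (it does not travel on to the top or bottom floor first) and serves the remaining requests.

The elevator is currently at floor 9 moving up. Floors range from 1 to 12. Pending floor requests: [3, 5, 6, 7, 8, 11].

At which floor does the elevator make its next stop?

Current floor: 9, direction: up
Requests above: [11]
Requests below: [3, 5, 6, 7, 8]
Moving up and requests lie above → nearest above is min([11]) = 11

Answer: 11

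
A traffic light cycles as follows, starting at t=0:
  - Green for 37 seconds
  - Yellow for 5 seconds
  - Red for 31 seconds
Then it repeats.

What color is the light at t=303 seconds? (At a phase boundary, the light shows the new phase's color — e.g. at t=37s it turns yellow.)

Cycle length = 37 + 5 + 31 = 73s
t = 303, phase_t = 303 mod 73 = 11
11 < 37 (green end) → GREEN

Answer: green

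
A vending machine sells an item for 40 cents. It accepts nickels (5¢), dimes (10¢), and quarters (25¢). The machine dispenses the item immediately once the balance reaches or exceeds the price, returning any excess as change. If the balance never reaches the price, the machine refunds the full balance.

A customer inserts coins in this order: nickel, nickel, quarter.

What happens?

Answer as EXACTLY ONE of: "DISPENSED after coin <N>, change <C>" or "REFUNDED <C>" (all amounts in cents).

Price: 40¢
Coin 1 (nickel, 5¢): balance = 5¢
Coin 2 (nickel, 5¢): balance = 10¢
Coin 3 (quarter, 25¢): balance = 35¢
All coins inserted, balance 35¢ < price 40¢ → REFUND 35¢

Answer: REFUNDED 35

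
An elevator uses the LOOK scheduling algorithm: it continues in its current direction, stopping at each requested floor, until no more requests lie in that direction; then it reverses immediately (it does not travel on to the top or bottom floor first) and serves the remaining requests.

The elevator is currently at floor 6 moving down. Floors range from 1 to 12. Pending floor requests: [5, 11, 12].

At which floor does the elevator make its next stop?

Current floor: 6, direction: down
Requests above: [11, 12]
Requests below: [5]
Moving down and requests lie below → nearest below is max([5]) = 5

Answer: 5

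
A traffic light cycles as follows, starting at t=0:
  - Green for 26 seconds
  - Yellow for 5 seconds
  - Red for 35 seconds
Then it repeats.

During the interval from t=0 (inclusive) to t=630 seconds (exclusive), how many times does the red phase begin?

Cycle = 26+5+35 = 66s
red phase starts at t = k*66 + 31 for k=0,1,2,...
Need k*66+31 < 630 → k < 9.076
k ∈ {0, ..., 9} → 10 starts

Answer: 10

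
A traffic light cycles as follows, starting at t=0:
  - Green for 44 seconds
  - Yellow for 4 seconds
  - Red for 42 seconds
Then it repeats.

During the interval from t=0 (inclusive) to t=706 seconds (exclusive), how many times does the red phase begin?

Cycle = 44+4+42 = 90s
red phase starts at t = k*90 + 48 for k=0,1,2,...
Need k*90+48 < 706 → k < 7.311
k ∈ {0, ..., 7} → 8 starts

Answer: 8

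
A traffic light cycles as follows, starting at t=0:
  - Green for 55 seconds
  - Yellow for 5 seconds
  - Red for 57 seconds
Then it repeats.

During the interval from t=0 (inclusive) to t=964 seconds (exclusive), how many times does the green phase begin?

Cycle = 55+5+57 = 117s
green phase starts at t = k*117 + 0 for k=0,1,2,...
Need k*117+0 < 964 → k < 8.239
k ∈ {0, ..., 8} → 9 starts

Answer: 9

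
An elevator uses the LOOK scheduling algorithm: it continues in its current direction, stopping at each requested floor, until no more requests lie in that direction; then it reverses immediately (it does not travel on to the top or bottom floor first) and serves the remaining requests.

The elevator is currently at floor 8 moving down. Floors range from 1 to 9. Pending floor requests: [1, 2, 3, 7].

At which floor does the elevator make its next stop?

Answer: 7

Derivation:
Current floor: 8, direction: down
Requests above: []
Requests below: [1, 2, 3, 7]
Moving down and requests lie below → nearest below is max([1, 2, 3, 7]) = 7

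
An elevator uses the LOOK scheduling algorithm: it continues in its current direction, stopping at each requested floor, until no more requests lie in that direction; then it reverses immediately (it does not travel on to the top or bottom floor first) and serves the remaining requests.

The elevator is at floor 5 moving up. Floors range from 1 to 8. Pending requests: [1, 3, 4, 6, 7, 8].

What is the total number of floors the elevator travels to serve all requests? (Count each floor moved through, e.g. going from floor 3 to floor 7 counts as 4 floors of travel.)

Start at floor 5 moving up, LOOK stop order: [6, 7, 8, 4, 3, 1]
  5 → 6: |6-5| = 1, total = 1
  6 → 7: |7-6| = 1, total = 2
  7 → 8: |8-7| = 1, total = 3
  8 → 4: |4-8| = 4, total = 7
  4 → 3: |3-4| = 1, total = 8
  3 → 1: |1-3| = 2, total = 10

Answer: 10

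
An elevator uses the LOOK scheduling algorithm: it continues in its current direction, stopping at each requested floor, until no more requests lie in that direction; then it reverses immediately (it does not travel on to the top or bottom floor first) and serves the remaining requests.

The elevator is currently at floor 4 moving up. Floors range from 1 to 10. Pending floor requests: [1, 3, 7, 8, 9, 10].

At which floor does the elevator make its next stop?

Current floor: 4, direction: up
Requests above: [7, 8, 9, 10]
Requests below: [1, 3]
Moving up and requests lie above → nearest above is min([7, 8, 9, 10]) = 7

Answer: 7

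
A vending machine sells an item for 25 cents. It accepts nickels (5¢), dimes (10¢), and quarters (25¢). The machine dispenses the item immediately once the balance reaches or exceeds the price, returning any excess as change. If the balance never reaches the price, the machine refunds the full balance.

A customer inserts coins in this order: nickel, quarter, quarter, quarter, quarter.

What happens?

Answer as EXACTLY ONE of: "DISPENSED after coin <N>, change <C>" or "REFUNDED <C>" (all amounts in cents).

Price: 25¢
Coin 1 (nickel, 5¢): balance = 5¢
Coin 2 (quarter, 25¢): balance = 30¢
  → balance >= price → DISPENSE, change = 30 - 25 = 5¢

Answer: DISPENSED after coin 2, change 5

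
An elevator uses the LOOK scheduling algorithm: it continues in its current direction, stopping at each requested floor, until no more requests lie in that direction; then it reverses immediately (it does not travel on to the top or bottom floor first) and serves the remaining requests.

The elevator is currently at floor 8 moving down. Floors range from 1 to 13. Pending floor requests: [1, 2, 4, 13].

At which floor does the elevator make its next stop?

Current floor: 8, direction: down
Requests above: [13]
Requests below: [1, 2, 4]
Moving down and requests lie below → nearest below is max([1, 2, 4]) = 4

Answer: 4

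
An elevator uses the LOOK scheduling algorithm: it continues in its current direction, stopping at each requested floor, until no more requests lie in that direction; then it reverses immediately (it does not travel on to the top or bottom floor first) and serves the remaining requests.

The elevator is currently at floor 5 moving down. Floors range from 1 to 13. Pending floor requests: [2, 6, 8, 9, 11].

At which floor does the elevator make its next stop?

Current floor: 5, direction: down
Requests above: [6, 8, 9, 11]
Requests below: [2]
Moving down and requests lie below → nearest below is max([2]) = 2

Answer: 2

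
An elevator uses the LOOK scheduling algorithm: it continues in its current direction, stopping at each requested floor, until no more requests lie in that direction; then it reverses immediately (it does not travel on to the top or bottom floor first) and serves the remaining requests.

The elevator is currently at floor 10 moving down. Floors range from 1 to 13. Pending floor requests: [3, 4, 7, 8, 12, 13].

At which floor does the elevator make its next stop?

Answer: 8

Derivation:
Current floor: 10, direction: down
Requests above: [12, 13]
Requests below: [3, 4, 7, 8]
Moving down and requests lie below → nearest below is max([3, 4, 7, 8]) = 8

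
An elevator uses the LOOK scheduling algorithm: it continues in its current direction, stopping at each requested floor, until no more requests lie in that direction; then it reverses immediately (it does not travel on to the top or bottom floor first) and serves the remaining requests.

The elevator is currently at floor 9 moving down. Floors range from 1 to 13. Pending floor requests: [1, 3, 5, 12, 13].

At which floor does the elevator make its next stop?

Current floor: 9, direction: down
Requests above: [12, 13]
Requests below: [1, 3, 5]
Moving down and requests lie below → nearest below is max([1, 3, 5]) = 5

Answer: 5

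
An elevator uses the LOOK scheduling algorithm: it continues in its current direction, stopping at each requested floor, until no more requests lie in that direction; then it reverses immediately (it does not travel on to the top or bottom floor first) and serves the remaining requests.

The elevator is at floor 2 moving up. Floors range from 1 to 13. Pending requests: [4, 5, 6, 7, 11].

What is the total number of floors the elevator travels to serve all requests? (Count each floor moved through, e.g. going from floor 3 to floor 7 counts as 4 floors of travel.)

Answer: 9

Derivation:
Start at floor 2 moving up, LOOK stop order: [4, 5, 6, 7, 11]
  2 → 4: |4-2| = 2, total = 2
  4 → 5: |5-4| = 1, total = 3
  5 → 6: |6-5| = 1, total = 4
  6 → 7: |7-6| = 1, total = 5
  7 → 11: |11-7| = 4, total = 9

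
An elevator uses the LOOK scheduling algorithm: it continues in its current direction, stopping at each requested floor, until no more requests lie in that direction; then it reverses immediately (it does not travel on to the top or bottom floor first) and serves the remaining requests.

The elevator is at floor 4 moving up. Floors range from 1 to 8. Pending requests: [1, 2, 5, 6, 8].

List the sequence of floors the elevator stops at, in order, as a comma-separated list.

Answer: 5, 6, 8, 2, 1

Derivation:
Current: 4, moving UP
Serve above first (ascending): [5, 6, 8]
Then reverse, serve below (descending): [2, 1]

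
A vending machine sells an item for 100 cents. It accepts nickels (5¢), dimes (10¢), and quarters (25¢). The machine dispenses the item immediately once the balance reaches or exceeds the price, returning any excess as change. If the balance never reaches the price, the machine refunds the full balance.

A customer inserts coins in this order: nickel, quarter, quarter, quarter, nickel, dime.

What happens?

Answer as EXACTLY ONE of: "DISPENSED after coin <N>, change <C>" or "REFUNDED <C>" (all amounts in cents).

Answer: REFUNDED 95

Derivation:
Price: 100¢
Coin 1 (nickel, 5¢): balance = 5¢
Coin 2 (quarter, 25¢): balance = 30¢
Coin 3 (quarter, 25¢): balance = 55¢
Coin 4 (quarter, 25¢): balance = 80¢
Coin 5 (nickel, 5¢): balance = 85¢
Coin 6 (dime, 10¢): balance = 95¢
All coins inserted, balance 95¢ < price 100¢ → REFUND 95¢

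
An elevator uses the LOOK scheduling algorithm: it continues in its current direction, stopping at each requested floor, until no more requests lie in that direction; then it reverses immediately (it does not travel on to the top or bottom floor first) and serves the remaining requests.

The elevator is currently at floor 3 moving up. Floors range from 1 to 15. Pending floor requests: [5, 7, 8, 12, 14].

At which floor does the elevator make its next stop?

Answer: 5

Derivation:
Current floor: 3, direction: up
Requests above: [5, 7, 8, 12, 14]
Requests below: []
Moving up and requests lie above → nearest above is min([5, 7, 8, 12, 14]) = 5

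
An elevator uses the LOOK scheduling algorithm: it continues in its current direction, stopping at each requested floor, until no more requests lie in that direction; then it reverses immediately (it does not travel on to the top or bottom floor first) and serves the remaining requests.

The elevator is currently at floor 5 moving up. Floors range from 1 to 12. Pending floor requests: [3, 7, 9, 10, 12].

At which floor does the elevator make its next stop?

Current floor: 5, direction: up
Requests above: [7, 9, 10, 12]
Requests below: [3]
Moving up and requests lie above → nearest above is min([7, 9, 10, 12]) = 7

Answer: 7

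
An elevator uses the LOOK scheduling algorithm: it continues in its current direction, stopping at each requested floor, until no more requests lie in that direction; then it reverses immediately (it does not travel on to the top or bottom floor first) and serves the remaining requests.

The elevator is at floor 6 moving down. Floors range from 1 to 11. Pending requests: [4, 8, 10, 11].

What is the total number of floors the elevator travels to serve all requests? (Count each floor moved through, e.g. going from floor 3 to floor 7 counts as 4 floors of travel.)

Answer: 9

Derivation:
Start at floor 6 moving down, LOOK stop order: [4, 8, 10, 11]
  6 → 4: |4-6| = 2, total = 2
  4 → 8: |8-4| = 4, total = 6
  8 → 10: |10-8| = 2, total = 8
  10 → 11: |11-10| = 1, total = 9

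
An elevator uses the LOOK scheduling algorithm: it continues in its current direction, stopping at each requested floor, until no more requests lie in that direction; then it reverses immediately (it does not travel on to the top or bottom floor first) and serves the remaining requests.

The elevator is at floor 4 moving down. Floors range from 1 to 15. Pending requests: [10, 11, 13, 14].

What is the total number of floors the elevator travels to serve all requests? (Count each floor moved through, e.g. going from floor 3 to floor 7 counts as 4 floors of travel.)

Answer: 10

Derivation:
Start at floor 4 moving down, LOOK stop order: [10, 11, 13, 14]
  4 → 10: |10-4| = 6, total = 6
  10 → 11: |11-10| = 1, total = 7
  11 → 13: |13-11| = 2, total = 9
  13 → 14: |14-13| = 1, total = 10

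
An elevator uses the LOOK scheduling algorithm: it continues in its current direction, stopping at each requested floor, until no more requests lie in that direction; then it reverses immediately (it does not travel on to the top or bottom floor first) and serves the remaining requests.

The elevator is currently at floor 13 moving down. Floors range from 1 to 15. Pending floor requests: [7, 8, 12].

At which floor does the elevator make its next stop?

Current floor: 13, direction: down
Requests above: []
Requests below: [7, 8, 12]
Moving down and requests lie below → nearest below is max([7, 8, 12]) = 12

Answer: 12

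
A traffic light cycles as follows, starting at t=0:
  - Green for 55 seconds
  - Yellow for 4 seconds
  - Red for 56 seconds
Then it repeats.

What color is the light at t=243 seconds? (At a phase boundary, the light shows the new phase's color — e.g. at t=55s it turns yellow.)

Cycle length = 55 + 4 + 56 = 115s
t = 243, phase_t = 243 mod 115 = 13
13 < 55 (green end) → GREEN

Answer: green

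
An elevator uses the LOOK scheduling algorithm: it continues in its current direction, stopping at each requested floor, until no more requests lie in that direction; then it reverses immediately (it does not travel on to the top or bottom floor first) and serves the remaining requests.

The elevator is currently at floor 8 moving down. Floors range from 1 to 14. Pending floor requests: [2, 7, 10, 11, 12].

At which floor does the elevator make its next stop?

Current floor: 8, direction: down
Requests above: [10, 11, 12]
Requests below: [2, 7]
Moving down and requests lie below → nearest below is max([2, 7]) = 7

Answer: 7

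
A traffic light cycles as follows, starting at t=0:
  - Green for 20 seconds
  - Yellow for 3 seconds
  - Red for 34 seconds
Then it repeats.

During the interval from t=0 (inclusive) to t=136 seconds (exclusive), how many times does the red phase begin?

Answer: 2

Derivation:
Cycle = 20+3+34 = 57s
red phase starts at t = k*57 + 23 for k=0,1,2,...
Need k*57+23 < 136 → k < 1.982
k ∈ {0, ..., 1} → 2 starts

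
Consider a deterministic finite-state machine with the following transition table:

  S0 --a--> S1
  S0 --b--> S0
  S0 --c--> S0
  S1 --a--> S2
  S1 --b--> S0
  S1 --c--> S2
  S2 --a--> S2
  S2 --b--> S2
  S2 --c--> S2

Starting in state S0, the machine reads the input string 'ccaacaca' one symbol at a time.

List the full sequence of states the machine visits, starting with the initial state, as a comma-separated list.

Answer: S0, S0, S0, S1, S2, S2, S2, S2, S2

Derivation:
Start: S0
  read 'c': S0 --c--> S0
  read 'c': S0 --c--> S0
  read 'a': S0 --a--> S1
  read 'a': S1 --a--> S2
  read 'c': S2 --c--> S2
  read 'a': S2 --a--> S2
  read 'c': S2 --c--> S2
  read 'a': S2 --a--> S2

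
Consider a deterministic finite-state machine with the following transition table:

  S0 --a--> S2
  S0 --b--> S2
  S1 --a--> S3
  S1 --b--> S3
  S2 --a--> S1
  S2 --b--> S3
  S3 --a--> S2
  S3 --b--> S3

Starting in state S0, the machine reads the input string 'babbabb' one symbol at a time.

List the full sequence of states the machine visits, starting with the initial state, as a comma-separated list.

Start: S0
  read 'b': S0 --b--> S2
  read 'a': S2 --a--> S1
  read 'b': S1 --b--> S3
  read 'b': S3 --b--> S3
  read 'a': S3 --a--> S2
  read 'b': S2 --b--> S3
  read 'b': S3 --b--> S3

Answer: S0, S2, S1, S3, S3, S2, S3, S3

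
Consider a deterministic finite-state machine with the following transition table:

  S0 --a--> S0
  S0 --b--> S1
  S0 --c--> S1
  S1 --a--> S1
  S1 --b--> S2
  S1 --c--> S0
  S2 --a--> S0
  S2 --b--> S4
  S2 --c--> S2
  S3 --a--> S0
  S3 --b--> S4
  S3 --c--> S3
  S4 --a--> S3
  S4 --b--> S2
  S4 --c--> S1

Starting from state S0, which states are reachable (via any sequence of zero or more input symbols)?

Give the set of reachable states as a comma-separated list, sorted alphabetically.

BFS from S0:
  visit S0: S0--a-->S0 (seen), S0--b-->S1 (new), S0--c-->S1 (seen)
  visit S1: S1--a-->S1 (seen), S1--b-->S2 (new), S1--c-->S0 (seen)
  visit S2: S2--a-->S0 (seen), S2--b-->S4 (new), S2--c-->S2 (seen)
  visit S4: S4--a-->S3 (new), S4--b-->S2 (seen), S4--c-->S1 (seen)
  visit S3: S3--a-->S0 (seen), S3--b-->S4 (seen), S3--c-->S3 (seen)

Answer: S0, S1, S2, S3, S4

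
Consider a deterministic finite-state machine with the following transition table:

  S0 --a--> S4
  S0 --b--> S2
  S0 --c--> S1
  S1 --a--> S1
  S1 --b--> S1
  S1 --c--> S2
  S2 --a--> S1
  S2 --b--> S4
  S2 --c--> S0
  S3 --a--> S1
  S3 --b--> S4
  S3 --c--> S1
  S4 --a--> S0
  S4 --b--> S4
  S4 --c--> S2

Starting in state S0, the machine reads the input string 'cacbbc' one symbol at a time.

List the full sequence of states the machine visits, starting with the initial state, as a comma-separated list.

Answer: S0, S1, S1, S2, S4, S4, S2

Derivation:
Start: S0
  read 'c': S0 --c--> S1
  read 'a': S1 --a--> S1
  read 'c': S1 --c--> S2
  read 'b': S2 --b--> S4
  read 'b': S4 --b--> S4
  read 'c': S4 --c--> S2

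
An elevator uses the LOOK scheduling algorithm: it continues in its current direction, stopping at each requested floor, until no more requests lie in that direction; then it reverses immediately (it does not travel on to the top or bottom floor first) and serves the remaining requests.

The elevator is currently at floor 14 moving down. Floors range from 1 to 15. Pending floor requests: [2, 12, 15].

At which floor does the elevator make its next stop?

Current floor: 14, direction: down
Requests above: [15]
Requests below: [2, 12]
Moving down and requests lie below → nearest below is max([2, 12]) = 12

Answer: 12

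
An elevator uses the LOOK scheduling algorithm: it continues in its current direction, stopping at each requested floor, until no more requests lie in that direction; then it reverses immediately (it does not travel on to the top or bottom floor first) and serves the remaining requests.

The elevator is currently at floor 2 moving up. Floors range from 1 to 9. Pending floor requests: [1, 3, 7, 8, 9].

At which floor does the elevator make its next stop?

Answer: 3

Derivation:
Current floor: 2, direction: up
Requests above: [3, 7, 8, 9]
Requests below: [1]
Moving up and requests lie above → nearest above is min([3, 7, 8, 9]) = 3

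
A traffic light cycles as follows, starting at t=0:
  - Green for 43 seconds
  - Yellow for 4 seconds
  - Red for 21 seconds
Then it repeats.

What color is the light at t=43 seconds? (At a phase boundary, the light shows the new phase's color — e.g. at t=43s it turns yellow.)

Answer: yellow

Derivation:
Cycle length = 43 + 4 + 21 = 68s
t = 43, phase_t = 43 mod 68 = 43
43 <= 43 < 47 (yellow end) → YELLOW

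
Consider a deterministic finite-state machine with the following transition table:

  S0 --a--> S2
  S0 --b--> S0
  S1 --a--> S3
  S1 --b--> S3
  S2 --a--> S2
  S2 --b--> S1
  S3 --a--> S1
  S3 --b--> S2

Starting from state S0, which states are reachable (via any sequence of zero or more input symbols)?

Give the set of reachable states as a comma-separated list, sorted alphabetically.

BFS from S0:
  visit S0: S0--a-->S2 (new), S0--b-->S0 (seen)
  visit S2: S2--a-->S2 (seen), S2--b-->S1 (new)
  visit S1: S1--a-->S3 (new), S1--b-->S3 (seen)
  visit S3: S3--a-->S1 (seen), S3--b-->S2 (seen)

Answer: S0, S1, S2, S3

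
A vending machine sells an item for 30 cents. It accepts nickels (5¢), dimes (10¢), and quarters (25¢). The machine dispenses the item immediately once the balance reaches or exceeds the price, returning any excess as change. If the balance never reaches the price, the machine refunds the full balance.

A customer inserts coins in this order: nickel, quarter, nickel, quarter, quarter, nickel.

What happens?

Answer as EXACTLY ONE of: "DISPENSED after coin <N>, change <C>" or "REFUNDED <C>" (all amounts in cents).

Price: 30¢
Coin 1 (nickel, 5¢): balance = 5¢
Coin 2 (quarter, 25¢): balance = 30¢
  → balance >= price → DISPENSE, change = 30 - 30 = 0¢

Answer: DISPENSED after coin 2, change 0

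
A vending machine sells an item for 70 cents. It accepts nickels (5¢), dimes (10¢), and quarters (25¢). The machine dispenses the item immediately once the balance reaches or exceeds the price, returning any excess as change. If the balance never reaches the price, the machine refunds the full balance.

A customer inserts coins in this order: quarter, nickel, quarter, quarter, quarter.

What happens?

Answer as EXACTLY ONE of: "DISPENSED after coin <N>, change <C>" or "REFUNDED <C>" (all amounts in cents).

Answer: DISPENSED after coin 4, change 10

Derivation:
Price: 70¢
Coin 1 (quarter, 25¢): balance = 25¢
Coin 2 (nickel, 5¢): balance = 30¢
Coin 3 (quarter, 25¢): balance = 55¢
Coin 4 (quarter, 25¢): balance = 80¢
  → balance >= price → DISPENSE, change = 80 - 70 = 10¢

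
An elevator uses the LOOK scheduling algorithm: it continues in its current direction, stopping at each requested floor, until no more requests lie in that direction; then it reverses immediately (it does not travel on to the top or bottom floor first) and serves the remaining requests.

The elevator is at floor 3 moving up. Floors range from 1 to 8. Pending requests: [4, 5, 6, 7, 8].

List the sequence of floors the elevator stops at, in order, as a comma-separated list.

Current: 3, moving UP
Serve above first (ascending): [4, 5, 6, 7, 8]
Then reverse, serve below (descending): []

Answer: 4, 5, 6, 7, 8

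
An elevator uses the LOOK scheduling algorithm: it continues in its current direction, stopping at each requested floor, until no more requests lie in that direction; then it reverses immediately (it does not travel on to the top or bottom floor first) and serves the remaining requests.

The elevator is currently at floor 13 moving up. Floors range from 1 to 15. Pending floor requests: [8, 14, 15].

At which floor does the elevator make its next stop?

Answer: 14

Derivation:
Current floor: 13, direction: up
Requests above: [14, 15]
Requests below: [8]
Moving up and requests lie above → nearest above is min([14, 15]) = 14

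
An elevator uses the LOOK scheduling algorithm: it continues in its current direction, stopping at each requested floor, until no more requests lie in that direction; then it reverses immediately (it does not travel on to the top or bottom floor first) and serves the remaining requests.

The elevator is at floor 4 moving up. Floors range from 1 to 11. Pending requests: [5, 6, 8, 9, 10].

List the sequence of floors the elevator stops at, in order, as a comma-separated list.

Current: 4, moving UP
Serve above first (ascending): [5, 6, 8, 9, 10]
Then reverse, serve below (descending): []

Answer: 5, 6, 8, 9, 10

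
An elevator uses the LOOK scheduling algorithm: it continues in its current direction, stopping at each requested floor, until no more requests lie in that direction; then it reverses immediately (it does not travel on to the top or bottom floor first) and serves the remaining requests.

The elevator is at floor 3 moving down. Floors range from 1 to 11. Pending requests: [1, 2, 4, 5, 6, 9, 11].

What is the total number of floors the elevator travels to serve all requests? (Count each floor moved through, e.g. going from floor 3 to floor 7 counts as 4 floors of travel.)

Start at floor 3 moving down, LOOK stop order: [2, 1, 4, 5, 6, 9, 11]
  3 → 2: |2-3| = 1, total = 1
  2 → 1: |1-2| = 1, total = 2
  1 → 4: |4-1| = 3, total = 5
  4 → 5: |5-4| = 1, total = 6
  5 → 6: |6-5| = 1, total = 7
  6 → 9: |9-6| = 3, total = 10
  9 → 11: |11-9| = 2, total = 12

Answer: 12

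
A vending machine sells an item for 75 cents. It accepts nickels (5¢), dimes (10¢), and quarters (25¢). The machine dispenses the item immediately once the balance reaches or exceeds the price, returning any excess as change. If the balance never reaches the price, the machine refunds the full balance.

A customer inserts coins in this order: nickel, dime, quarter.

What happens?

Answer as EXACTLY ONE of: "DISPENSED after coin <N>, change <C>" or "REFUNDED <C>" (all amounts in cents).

Price: 75¢
Coin 1 (nickel, 5¢): balance = 5¢
Coin 2 (dime, 10¢): balance = 15¢
Coin 3 (quarter, 25¢): balance = 40¢
All coins inserted, balance 40¢ < price 75¢ → REFUND 40¢

Answer: REFUNDED 40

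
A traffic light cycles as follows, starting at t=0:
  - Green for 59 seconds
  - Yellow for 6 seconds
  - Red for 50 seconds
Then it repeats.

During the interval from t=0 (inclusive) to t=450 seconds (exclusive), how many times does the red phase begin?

Answer: 4

Derivation:
Cycle = 59+6+50 = 115s
red phase starts at t = k*115 + 65 for k=0,1,2,...
Need k*115+65 < 450 → k < 3.348
k ∈ {0, ..., 3} → 4 starts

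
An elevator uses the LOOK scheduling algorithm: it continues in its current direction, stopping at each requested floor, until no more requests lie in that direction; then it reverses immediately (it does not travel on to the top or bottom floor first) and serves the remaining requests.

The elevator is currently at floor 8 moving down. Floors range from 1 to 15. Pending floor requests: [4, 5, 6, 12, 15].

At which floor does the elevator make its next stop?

Answer: 6

Derivation:
Current floor: 8, direction: down
Requests above: [12, 15]
Requests below: [4, 5, 6]
Moving down and requests lie below → nearest below is max([4, 5, 6]) = 6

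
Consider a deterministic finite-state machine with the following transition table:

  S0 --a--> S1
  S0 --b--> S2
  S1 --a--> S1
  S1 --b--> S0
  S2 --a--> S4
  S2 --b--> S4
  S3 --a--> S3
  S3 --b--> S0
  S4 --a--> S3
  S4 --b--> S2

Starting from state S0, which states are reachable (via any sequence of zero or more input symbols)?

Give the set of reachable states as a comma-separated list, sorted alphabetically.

BFS from S0:
  visit S0: S0--a-->S1 (new), S0--b-->S2 (new)
  visit S1: S1--a-->S1 (seen), S1--b-->S0 (seen)
  visit S2: S2--a-->S4 (new), S2--b-->S4 (seen)
  visit S4: S4--a-->S3 (new), S4--b-->S2 (seen)
  visit S3: S3--a-->S3 (seen), S3--b-->S0 (seen)

Answer: S0, S1, S2, S3, S4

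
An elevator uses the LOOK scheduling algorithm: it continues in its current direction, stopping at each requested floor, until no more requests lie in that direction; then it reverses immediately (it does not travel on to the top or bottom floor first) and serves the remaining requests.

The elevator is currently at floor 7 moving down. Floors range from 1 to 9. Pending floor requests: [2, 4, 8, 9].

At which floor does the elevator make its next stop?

Answer: 4

Derivation:
Current floor: 7, direction: down
Requests above: [8, 9]
Requests below: [2, 4]
Moving down and requests lie below → nearest below is max([2, 4]) = 4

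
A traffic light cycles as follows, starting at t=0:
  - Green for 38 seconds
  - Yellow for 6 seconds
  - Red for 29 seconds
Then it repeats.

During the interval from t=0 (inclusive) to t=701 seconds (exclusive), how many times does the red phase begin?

Cycle = 38+6+29 = 73s
red phase starts at t = k*73 + 44 for k=0,1,2,...
Need k*73+44 < 701 → k < 9.000
k ∈ {0, ..., 8} → 9 starts

Answer: 9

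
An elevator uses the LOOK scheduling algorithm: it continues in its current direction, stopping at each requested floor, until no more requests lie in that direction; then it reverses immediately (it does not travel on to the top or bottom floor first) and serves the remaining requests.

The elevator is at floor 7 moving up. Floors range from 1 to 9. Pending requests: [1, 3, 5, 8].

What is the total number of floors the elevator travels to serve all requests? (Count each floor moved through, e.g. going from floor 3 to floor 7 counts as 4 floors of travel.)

Answer: 8

Derivation:
Start at floor 7 moving up, LOOK stop order: [8, 5, 3, 1]
  7 → 8: |8-7| = 1, total = 1
  8 → 5: |5-8| = 3, total = 4
  5 → 3: |3-5| = 2, total = 6
  3 → 1: |1-3| = 2, total = 8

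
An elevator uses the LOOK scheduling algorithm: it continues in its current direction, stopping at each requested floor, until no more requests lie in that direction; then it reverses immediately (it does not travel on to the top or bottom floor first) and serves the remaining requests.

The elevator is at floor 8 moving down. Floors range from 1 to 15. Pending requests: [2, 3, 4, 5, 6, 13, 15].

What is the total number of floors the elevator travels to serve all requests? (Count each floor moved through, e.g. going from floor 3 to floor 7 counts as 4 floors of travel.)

Answer: 19

Derivation:
Start at floor 8 moving down, LOOK stop order: [6, 5, 4, 3, 2, 13, 15]
  8 → 6: |6-8| = 2, total = 2
  6 → 5: |5-6| = 1, total = 3
  5 → 4: |4-5| = 1, total = 4
  4 → 3: |3-4| = 1, total = 5
  3 → 2: |2-3| = 1, total = 6
  2 → 13: |13-2| = 11, total = 17
  13 → 15: |15-13| = 2, total = 19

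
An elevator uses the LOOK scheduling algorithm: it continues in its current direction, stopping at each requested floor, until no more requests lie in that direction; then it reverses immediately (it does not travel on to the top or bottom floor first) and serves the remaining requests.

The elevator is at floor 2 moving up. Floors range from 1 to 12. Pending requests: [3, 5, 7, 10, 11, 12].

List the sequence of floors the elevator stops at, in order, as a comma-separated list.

Current: 2, moving UP
Serve above first (ascending): [3, 5, 7, 10, 11, 12]
Then reverse, serve below (descending): []

Answer: 3, 5, 7, 10, 11, 12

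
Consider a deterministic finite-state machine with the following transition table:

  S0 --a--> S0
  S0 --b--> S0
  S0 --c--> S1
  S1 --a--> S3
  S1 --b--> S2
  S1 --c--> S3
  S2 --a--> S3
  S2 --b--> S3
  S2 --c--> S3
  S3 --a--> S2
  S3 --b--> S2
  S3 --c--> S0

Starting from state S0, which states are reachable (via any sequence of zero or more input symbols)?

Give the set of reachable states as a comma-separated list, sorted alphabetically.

Answer: S0, S1, S2, S3

Derivation:
BFS from S0:
  visit S0: S0--a-->S0 (seen), S0--b-->S0 (seen), S0--c-->S1 (new)
  visit S1: S1--a-->S3 (new), S1--b-->S2 (new), S1--c-->S3 (seen)
  visit S3: S3--a-->S2 (seen), S3--b-->S2 (seen), S3--c-->S0 (seen)
  visit S2: S2--a-->S3 (seen), S2--b-->S3 (seen), S2--c-->S3 (seen)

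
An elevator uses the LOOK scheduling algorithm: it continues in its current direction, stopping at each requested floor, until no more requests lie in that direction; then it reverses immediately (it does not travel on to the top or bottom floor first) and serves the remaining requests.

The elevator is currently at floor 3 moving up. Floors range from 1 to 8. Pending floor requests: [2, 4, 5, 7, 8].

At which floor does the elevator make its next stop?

Answer: 4

Derivation:
Current floor: 3, direction: up
Requests above: [4, 5, 7, 8]
Requests below: [2]
Moving up and requests lie above → nearest above is min([4, 5, 7, 8]) = 4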